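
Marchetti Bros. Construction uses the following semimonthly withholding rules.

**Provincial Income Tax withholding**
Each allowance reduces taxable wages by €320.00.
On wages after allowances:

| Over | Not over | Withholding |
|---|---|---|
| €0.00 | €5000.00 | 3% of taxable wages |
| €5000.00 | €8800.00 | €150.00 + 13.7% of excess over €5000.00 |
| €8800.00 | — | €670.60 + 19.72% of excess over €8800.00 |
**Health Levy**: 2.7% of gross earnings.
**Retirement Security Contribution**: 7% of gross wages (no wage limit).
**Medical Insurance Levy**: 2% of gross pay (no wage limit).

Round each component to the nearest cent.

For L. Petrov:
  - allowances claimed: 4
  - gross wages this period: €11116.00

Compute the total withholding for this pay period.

Provincial Income Tax: taxable = €11116.00 − 4×€320.00 = €9836.00
  €670.60 + 19.72% × (€9836.00 − €8800.00) = €670.60 + 19.72% × €1036.00 = €874.90
Health Levy: 2.7% × €11116.00 = €300.13
Retirement Security Contribution: 7% × €11116.00 = €778.12
Medical Insurance Levy: 2% × €11116.00 = €222.32
Total: €874.90 + €300.13 + €778.12 + €222.32 = €2175.47

€2175.47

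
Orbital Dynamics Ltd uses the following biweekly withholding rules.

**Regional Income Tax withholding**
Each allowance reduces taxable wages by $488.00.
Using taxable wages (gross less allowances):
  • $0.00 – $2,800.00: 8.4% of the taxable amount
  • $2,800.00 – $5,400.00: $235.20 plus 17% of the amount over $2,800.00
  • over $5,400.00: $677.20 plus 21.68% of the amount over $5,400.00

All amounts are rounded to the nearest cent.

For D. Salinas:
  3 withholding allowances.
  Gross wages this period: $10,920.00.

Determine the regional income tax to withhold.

Regional Income Tax: taxable = $10,920.00 − 3×$488.00 = $9,456.00
  $677.20 + 21.68% × ($9,456.00 − $5,400.00) = $677.20 + 21.68% × $4,056.00 = $1,556.54

$1,556.54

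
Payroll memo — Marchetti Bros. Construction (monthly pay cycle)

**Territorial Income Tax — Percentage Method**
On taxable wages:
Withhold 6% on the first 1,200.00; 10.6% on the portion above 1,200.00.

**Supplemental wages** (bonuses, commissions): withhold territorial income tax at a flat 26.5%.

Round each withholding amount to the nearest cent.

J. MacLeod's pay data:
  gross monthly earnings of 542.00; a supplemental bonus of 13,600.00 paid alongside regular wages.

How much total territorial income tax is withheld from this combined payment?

Territorial Income Tax: taxable = 542.00
  6% × 542.00 = 32.52
Supplemental (26.5% flat on bonus): 26.5% × 13,600.00 = 3,604.00
Total territorial income tax: 32.52 + 3,604.00 = 3,636.52

3,636.52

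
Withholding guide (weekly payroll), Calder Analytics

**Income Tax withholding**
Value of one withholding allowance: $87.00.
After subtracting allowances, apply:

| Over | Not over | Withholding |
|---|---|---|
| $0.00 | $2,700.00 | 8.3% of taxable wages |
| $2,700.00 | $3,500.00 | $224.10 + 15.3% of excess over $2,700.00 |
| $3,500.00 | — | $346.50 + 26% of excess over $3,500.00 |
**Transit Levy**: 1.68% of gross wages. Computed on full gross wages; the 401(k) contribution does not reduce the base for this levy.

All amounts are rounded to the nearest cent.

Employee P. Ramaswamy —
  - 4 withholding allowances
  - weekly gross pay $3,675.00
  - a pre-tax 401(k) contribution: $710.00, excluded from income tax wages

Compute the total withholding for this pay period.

$278.95

Income Tax: taxable = $3,675.00 − $710.00 − 4×$87.00 = $2,617.00
  8.3% × $2,617.00 = $217.21
Transit Levy: 1.68% × $3,675.00 = $61.74
Total: $217.21 + $61.74 = $278.95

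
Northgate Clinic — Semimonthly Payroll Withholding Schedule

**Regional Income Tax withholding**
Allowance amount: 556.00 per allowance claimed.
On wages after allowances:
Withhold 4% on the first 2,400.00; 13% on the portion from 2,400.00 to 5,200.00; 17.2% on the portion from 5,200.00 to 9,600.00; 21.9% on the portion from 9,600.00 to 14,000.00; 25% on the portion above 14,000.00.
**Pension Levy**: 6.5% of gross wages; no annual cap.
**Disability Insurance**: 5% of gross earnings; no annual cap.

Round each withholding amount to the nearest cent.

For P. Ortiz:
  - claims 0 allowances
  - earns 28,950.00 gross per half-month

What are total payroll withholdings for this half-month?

Regional Income Tax: taxable = 28,950.00
  2,180.40 + 25% × (28,950.00 − 14,000.00) = 2,180.40 + 25% × 14,950.00 = 5,917.90
Pension Levy: 6.5% × 28,950.00 = 1,881.75
Disability Insurance: 5% × 28,950.00 = 1,447.50
Total: 5,917.90 + 1,881.75 + 1,447.50 = 9,247.15

9,247.15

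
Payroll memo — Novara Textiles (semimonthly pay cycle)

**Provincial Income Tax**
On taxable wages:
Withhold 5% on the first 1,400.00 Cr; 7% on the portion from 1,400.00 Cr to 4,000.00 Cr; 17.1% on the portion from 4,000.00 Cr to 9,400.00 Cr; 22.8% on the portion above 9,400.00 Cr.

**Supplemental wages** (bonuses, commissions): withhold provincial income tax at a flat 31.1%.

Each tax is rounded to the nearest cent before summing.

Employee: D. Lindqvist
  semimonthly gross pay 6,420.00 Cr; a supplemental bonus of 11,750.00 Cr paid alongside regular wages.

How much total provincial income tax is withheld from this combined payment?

4,320.07 Cr

Provincial Income Tax: taxable = 6,420.00 Cr
  252.00 Cr + 17.1% × (6,420.00 Cr − 4,000.00 Cr) = 252.00 Cr + 17.1% × 2,420.00 Cr = 665.82 Cr
Supplemental (31.1% flat on bonus): 31.1% × 11,750.00 Cr = 3,654.25 Cr
Total provincial income tax: 665.82 Cr + 3,654.25 Cr = 4,320.07 Cr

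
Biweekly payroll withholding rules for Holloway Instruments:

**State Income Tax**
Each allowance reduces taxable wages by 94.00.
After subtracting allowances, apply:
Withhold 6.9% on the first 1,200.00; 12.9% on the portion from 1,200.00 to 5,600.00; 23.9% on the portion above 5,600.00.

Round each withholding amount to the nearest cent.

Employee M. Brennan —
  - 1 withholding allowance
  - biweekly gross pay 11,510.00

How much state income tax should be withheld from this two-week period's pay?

State Income Tax: taxable = 11,510.00 − 1×94.00 = 11,416.00
  650.40 + 23.9% × (11,416.00 − 5,600.00) = 650.40 + 23.9% × 5,816.00 = 2,040.42

2,040.42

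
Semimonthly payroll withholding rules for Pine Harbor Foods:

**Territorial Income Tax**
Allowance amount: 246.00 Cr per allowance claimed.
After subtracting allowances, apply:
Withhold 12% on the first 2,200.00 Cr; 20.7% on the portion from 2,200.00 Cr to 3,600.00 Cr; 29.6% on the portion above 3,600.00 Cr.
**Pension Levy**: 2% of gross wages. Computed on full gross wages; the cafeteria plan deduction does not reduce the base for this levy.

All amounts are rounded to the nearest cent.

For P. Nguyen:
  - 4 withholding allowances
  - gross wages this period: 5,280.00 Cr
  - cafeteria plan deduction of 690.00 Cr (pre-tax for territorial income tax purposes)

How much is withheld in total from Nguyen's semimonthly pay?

Territorial Income Tax: taxable = 5,280.00 Cr − 690.00 Cr − 4×246.00 Cr = 3,606.00 Cr
  553.80 Cr + 29.6% × (3,606.00 Cr − 3,600.00 Cr) = 553.80 Cr + 29.6% × 6.00 Cr = 555.58 Cr
Pension Levy: 2% × 5,280.00 Cr = 105.60 Cr
Total: 555.58 Cr + 105.60 Cr = 661.18 Cr

661.18 Cr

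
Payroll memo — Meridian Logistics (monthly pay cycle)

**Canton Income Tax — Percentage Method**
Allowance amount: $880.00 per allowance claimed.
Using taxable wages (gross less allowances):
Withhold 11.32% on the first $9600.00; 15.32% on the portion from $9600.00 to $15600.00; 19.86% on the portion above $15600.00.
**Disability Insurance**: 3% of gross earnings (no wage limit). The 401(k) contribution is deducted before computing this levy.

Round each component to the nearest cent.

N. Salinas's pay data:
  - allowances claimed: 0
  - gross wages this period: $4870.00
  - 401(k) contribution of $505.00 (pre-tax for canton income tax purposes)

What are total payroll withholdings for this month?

Canton Income Tax: taxable = $4870.00 − $505.00 = $4365.00
  11.32% × $4365.00 = $494.12
Disability Insurance: 3% × $4365.00 = $130.95
Total: $494.12 + $130.95 = $625.07

$625.07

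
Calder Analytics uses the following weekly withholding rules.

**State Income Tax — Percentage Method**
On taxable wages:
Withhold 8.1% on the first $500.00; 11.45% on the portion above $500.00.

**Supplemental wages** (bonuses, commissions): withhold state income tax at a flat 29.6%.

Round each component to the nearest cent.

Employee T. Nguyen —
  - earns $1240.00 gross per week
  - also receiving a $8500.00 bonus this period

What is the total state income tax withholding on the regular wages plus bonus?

State Income Tax: taxable = $1240.00
  $40.50 + 11.45% × ($1240.00 − $500.00) = $40.50 + 11.45% × $740.00 = $125.23
Supplemental (29.6% flat on bonus): 29.6% × $8500.00 = $2516.00
Total state income tax: $125.23 + $2516.00 = $2641.23

$2641.23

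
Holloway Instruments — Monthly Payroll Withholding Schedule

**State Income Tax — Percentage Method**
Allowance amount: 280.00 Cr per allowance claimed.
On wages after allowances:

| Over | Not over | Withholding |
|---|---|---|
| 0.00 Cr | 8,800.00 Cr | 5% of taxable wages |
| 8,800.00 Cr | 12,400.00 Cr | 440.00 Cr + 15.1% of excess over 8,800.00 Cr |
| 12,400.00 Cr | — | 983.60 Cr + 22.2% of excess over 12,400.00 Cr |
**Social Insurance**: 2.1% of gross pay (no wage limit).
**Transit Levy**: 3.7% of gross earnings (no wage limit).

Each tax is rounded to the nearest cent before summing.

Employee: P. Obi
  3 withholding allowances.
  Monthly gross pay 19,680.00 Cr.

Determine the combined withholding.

3,554.72 Cr

State Income Tax: taxable = 19,680.00 Cr − 3×280.00 Cr = 18,840.00 Cr
  983.60 Cr + 22.2% × (18,840.00 Cr − 12,400.00 Cr) = 983.60 Cr + 22.2% × 6,440.00 Cr = 2,413.28 Cr
Social Insurance: 2.1% × 19,680.00 Cr = 413.28 Cr
Transit Levy: 3.7% × 19,680.00 Cr = 728.16 Cr
Total: 2,413.28 Cr + 413.28 Cr + 728.16 Cr = 3,554.72 Cr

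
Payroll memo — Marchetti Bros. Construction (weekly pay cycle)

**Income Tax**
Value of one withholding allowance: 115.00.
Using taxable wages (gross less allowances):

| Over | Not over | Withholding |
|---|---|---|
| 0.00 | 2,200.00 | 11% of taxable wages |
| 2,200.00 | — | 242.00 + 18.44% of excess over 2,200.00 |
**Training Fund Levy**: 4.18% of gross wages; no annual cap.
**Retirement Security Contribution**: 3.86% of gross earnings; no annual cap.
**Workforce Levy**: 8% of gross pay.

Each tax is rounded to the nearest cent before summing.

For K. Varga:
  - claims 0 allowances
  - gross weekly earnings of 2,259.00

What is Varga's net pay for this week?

Income Tax: taxable = 2,259.00
  242.00 + 18.44% × (2,259.00 − 2,200.00) = 242.00 + 18.44% × 59.00 = 252.88
Training Fund Levy: 4.18% × 2,259.00 = 94.43
Retirement Security Contribution: 3.86% × 2,259.00 = 87.20
Workforce Levy: 8% × 2,259.00 = 180.72
Total withheld: 252.88 + 94.43 + 87.20 + 180.72 = 615.23
Net pay: 2,259.00 − 615.23 = 1,643.77

1,643.77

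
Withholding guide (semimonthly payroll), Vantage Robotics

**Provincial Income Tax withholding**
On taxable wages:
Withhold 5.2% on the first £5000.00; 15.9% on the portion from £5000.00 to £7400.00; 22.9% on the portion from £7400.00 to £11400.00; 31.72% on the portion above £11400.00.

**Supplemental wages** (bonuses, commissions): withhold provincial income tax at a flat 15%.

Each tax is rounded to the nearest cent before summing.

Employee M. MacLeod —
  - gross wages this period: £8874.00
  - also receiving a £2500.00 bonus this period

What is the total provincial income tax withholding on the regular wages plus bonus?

Provincial Income Tax: taxable = £8874.00
  £641.60 + 22.9% × (£8874.00 − £7400.00) = £641.60 + 22.9% × £1474.00 = £979.15
Supplemental (15% flat on bonus): 15% × £2500.00 = £375.00
Total provincial income tax: £979.15 + £375.00 = £1354.15

£1354.15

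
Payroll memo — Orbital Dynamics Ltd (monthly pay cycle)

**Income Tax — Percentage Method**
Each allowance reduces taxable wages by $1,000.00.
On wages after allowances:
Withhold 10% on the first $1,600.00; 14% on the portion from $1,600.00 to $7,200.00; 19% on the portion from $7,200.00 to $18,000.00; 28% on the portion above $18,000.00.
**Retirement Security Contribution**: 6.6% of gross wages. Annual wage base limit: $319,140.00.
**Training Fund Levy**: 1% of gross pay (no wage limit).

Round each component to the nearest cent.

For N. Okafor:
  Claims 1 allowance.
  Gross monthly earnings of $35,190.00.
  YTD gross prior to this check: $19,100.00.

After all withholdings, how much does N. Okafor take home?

$24,986.36

Income Tax: taxable = $35,190.00 − 1×$1,000.00 = $34,190.00
  $2,996.00 + 28% × ($34,190.00 − $18,000.00) = $2,996.00 + 28% × $16,190.00 = $7,529.20
Retirement Security Contribution: 6.6% × $35,190.00 = $2,322.54
Training Fund Levy: 1% × $35,190.00 = $351.90
Total withheld: $7,529.20 + $2,322.54 + $351.90 = $10,203.64
Net pay: $35,190.00 − $10,203.64 = $24,986.36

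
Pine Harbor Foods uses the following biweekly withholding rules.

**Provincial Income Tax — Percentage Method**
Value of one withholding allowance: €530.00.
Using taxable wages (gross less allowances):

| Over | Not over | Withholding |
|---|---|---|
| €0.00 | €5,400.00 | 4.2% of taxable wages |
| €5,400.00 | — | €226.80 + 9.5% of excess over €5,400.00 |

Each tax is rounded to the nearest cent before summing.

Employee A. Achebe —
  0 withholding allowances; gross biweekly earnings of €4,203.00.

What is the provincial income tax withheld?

Provincial Income Tax: taxable = €4,203.00
  4.2% × €4,203.00 = €176.53

€176.53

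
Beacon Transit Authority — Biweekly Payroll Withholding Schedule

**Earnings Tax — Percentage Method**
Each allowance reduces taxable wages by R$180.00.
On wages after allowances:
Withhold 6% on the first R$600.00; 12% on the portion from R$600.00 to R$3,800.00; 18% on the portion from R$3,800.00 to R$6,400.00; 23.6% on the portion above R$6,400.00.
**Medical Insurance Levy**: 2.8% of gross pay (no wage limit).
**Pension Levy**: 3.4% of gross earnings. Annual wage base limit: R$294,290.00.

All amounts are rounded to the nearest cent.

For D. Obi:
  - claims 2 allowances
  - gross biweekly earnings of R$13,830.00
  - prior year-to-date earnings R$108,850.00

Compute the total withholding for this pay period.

R$3,413.98

Earnings Tax: taxable = R$13,830.00 − 2×R$180.00 = R$13,470.00
  R$888.00 + 23.6% × (R$13,470.00 − R$6,400.00) = R$888.00 + 23.6% × R$7,070.00 = R$2,556.52
Medical Insurance Levy: 2.8% × R$13,830.00 = R$387.24
Pension Levy: 3.4% × R$13,830.00 = R$470.22
Total: R$2,556.52 + R$387.24 + R$470.22 = R$3,413.98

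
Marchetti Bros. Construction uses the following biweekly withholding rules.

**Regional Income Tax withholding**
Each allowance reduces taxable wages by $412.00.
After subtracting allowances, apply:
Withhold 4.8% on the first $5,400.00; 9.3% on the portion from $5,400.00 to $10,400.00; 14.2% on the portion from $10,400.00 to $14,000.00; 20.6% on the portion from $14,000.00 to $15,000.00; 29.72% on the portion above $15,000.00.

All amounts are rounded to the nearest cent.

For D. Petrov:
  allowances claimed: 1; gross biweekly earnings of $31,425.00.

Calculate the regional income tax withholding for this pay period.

$6,200.46

Regional Income Tax: taxable = $31,425.00 − 1×$412.00 = $31,013.00
  $1,441.40 + 29.72% × ($31,013.00 − $15,000.00) = $1,441.40 + 29.72% × $16,013.00 = $6,200.46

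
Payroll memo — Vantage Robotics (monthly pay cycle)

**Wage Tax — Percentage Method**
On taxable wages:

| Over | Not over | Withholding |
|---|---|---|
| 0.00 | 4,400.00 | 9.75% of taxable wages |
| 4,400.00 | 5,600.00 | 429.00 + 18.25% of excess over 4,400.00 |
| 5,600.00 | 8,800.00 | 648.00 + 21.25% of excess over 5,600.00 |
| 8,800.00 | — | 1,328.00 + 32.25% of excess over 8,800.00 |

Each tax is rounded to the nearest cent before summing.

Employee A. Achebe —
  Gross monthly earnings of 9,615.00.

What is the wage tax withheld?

1,590.84

Wage Tax: taxable = 9,615.00
  1,328.00 + 32.25% × (9,615.00 − 8,800.00) = 1,328.00 + 32.25% × 815.00 = 1,590.84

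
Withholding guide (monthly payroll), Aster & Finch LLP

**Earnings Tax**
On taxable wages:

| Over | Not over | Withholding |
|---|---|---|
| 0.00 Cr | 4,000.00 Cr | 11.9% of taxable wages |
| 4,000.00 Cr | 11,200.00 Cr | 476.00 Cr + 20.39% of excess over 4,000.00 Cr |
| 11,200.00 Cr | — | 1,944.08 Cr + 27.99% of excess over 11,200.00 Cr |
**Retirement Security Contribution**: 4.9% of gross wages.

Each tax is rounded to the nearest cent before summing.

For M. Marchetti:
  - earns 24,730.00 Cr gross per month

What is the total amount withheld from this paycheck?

6,942.90 Cr

Earnings Tax: taxable = 24,730.00 Cr
  1,944.08 Cr + 27.99% × (24,730.00 Cr − 11,200.00 Cr) = 1,944.08 Cr + 27.99% × 13,530.00 Cr = 5,731.13 Cr
Retirement Security Contribution: 4.9% × 24,730.00 Cr = 1,211.77 Cr
Total: 5,731.13 Cr + 1,211.77 Cr = 6,942.90 Cr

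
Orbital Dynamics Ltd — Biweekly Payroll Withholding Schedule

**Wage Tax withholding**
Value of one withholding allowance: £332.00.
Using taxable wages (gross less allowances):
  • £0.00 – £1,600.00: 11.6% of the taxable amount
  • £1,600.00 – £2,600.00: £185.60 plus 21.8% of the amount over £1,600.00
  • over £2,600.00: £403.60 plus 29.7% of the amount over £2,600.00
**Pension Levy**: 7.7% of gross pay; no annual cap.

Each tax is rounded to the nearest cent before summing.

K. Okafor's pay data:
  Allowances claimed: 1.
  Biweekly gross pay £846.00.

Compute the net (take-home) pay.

Wage Tax: taxable = £846.00 − 1×£332.00 = £514.00
  11.6% × £514.00 = £59.62
Pension Levy: 7.7% × £846.00 = £65.14
Total withheld: £59.62 + £65.14 = £124.76
Net pay: £846.00 − £124.76 = £721.24

£721.24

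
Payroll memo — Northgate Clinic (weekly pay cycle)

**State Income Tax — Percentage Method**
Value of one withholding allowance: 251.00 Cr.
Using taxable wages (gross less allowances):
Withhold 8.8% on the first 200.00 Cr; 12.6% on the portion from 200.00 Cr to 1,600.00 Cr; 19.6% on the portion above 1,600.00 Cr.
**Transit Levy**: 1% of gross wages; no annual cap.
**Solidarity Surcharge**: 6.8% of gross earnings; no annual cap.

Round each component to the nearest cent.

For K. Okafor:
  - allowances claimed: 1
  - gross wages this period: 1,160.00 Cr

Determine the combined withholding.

State Income Tax: taxable = 1,160.00 Cr − 1×251.00 Cr = 909.00 Cr
  17.60 Cr + 12.6% × (909.00 Cr − 200.00 Cr) = 17.60 Cr + 12.6% × 709.00 Cr = 106.93 Cr
Transit Levy: 1% × 1,160.00 Cr = 11.60 Cr
Solidarity Surcharge: 6.8% × 1,160.00 Cr = 78.88 Cr
Total: 106.93 Cr + 11.60 Cr + 78.88 Cr = 197.41 Cr

197.41 Cr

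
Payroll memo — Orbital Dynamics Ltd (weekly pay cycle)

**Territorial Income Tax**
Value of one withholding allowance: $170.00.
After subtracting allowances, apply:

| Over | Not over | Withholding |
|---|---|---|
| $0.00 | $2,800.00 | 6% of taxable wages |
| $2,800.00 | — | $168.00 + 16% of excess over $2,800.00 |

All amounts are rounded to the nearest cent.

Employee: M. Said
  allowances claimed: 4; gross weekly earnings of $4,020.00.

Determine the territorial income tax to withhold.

$254.40

Territorial Income Tax: taxable = $4,020.00 − 4×$170.00 = $3,340.00
  $168.00 + 16% × ($3,340.00 − $2,800.00) = $168.00 + 16% × $540.00 = $254.40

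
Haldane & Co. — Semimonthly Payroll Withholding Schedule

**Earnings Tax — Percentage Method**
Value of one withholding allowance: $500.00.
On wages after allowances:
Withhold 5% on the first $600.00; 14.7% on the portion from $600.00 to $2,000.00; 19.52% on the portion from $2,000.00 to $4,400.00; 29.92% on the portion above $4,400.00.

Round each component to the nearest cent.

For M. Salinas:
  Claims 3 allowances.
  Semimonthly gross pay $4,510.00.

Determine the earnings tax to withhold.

Earnings Tax: taxable = $4,510.00 − 3×$500.00 = $3,010.00
  $235.80 + 19.52% × ($3,010.00 − $2,000.00) = $235.80 + 19.52% × $1,010.00 = $432.95

$432.95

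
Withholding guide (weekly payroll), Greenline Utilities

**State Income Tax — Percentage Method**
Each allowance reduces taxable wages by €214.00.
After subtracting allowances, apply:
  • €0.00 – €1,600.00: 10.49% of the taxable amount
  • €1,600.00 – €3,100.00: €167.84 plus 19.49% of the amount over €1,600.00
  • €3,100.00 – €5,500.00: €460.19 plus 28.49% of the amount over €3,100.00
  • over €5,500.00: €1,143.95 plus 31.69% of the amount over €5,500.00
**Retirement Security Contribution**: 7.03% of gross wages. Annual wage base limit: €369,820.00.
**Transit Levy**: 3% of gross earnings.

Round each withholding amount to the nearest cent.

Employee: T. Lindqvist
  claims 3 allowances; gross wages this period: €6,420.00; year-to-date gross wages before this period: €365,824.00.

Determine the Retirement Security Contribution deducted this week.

Retirement Security Contribution: cap €369,820.00 − YTD €365,824.00 = €3,996.00 subject; 7.03% × €3,996.00 = €280.92

€280.92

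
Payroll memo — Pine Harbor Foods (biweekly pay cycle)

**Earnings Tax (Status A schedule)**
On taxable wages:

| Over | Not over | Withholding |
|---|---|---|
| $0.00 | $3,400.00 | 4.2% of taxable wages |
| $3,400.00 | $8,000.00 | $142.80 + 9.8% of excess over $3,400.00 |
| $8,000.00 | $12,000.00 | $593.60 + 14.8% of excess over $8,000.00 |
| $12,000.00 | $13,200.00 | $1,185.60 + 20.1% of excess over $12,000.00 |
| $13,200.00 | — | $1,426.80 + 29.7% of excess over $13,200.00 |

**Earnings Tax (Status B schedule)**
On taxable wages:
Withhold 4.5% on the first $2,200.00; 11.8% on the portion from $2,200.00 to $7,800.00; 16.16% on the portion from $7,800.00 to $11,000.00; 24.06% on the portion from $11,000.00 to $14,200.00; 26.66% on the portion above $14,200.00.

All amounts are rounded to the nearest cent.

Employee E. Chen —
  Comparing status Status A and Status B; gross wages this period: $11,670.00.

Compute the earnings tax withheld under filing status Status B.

$1,438.12

Earnings Tax (Status B): taxable = $11,670.00
  $1,276.92 + 24.06% × ($11,670.00 − $11,000.00) = $1,276.92 + 24.06% × $670.00 = $1,438.12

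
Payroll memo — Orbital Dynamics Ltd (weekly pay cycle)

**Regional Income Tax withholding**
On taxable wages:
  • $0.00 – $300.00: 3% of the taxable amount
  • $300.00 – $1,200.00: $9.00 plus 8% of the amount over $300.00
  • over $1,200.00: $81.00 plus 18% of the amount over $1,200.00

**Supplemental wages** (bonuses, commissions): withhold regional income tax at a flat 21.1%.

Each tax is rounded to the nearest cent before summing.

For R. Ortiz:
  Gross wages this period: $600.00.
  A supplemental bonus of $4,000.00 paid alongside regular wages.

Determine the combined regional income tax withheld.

$877.00

Regional Income Tax: taxable = $600.00
  $9.00 + 8% × ($600.00 − $300.00) = $9.00 + 8% × $300.00 = $33.00
Supplemental (21.1% flat on bonus): 21.1% × $4,000.00 = $844.00
Total regional income tax: $33.00 + $844.00 = $877.00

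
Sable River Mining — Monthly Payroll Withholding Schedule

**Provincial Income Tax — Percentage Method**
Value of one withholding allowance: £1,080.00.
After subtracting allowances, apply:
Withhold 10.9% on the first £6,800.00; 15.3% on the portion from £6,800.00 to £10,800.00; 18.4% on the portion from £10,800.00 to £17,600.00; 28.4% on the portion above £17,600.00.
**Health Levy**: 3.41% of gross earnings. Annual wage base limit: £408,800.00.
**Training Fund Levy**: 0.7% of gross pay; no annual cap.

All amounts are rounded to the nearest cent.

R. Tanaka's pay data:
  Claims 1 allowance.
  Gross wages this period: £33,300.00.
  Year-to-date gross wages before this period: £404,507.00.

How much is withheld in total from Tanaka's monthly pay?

£7,135.97

Provincial Income Tax: taxable = £33,300.00 − 1×£1,080.00 = £32,220.00
  £2,604.40 + 28.4% × (£32,220.00 − £17,600.00) = £2,604.40 + 28.4% × £14,620.00 = £6,756.48
Health Levy: cap £408,800.00 − YTD £404,507.00 = £4,293.00 subject; 3.41% × £4,293.00 = £146.39
Training Fund Levy: 0.7% × £33,300.00 = £233.10
Total: £6,756.48 + £146.39 + £233.10 = £7,135.97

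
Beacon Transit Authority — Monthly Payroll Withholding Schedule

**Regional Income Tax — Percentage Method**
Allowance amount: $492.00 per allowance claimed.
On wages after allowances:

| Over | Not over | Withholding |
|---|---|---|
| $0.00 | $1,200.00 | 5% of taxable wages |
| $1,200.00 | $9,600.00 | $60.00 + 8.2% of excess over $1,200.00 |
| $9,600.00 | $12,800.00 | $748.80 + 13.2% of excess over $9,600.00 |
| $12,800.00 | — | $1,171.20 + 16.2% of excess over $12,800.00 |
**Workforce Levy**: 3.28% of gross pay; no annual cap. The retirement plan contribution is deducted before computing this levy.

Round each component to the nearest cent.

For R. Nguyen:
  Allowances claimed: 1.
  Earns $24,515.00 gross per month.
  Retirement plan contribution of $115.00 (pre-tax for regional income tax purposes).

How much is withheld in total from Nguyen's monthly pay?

Regional Income Tax: taxable = $24,515.00 − $115.00 − 1×$492.00 = $23,908.00
  $1,171.20 + 16.2% × ($23,908.00 − $12,800.00) = $1,171.20 + 16.2% × $11,108.00 = $2,970.70
Workforce Levy: 3.28% × $24,400.00 = $800.32
Total: $2,970.70 + $800.32 = $3,771.02

$3,771.02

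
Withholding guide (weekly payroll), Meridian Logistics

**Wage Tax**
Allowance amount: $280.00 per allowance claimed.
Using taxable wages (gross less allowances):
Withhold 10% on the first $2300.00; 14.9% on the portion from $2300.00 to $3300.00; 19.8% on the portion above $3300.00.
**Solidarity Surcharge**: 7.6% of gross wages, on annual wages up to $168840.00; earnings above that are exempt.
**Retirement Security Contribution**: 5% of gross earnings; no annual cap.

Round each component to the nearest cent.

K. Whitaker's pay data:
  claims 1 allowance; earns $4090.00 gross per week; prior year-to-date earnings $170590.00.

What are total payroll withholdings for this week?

$684.48

Wage Tax: taxable = $4090.00 − 1×$280.00 = $3810.00
  $379.00 + 19.8% × ($3810.00 − $3300.00) = $379.00 + 19.8% × $510.00 = $479.98
Solidarity Surcharge: YTD $170590.00 ≥ cap $168840.00 → $0.00
Retirement Security Contribution: 5% × $4090.00 = $204.50
Total: $479.98 + $0.00 + $204.50 = $684.48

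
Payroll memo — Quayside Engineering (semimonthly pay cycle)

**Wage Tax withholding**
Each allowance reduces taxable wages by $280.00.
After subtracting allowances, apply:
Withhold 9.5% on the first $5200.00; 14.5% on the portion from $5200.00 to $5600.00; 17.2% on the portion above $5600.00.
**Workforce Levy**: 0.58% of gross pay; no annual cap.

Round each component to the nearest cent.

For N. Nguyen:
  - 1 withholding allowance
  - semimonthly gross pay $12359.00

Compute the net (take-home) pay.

$10620.93

Wage Tax: taxable = $12359.00 − 1×$280.00 = $12079.00
  $552.00 + 17.2% × ($12079.00 − $5600.00) = $552.00 + 17.2% × $6479.00 = $1666.39
Workforce Levy: 0.58% × $12359.00 = $71.68
Total withheld: $1666.39 + $71.68 = $1738.07
Net pay: $12359.00 − $1738.07 = $10620.93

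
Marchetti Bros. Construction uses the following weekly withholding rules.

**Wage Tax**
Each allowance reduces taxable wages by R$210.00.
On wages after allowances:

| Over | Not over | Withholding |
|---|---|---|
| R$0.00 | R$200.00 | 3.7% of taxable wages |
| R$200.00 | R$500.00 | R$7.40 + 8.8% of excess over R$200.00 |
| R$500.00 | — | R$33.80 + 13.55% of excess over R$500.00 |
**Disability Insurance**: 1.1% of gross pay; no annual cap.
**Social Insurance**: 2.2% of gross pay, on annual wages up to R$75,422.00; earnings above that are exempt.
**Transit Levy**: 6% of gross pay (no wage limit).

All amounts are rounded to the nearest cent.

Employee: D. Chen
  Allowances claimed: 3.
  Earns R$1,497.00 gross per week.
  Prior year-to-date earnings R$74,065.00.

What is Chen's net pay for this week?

Wage Tax: taxable = R$1,497.00 − 3×R$210.00 = R$867.00
  R$33.80 + 13.55% × (R$867.00 − R$500.00) = R$33.80 + 13.55% × R$367.00 = R$83.53
Disability Insurance: 1.1% × R$1,497.00 = R$16.47
Social Insurance: cap R$75,422.00 − YTD R$74,065.00 = R$1,357.00 subject; 2.2% × R$1,357.00 = R$29.85
Transit Levy: 6% × R$1,497.00 = R$89.82
Total withheld: R$83.53 + R$16.47 + R$29.85 + R$89.82 = R$219.67
Net pay: R$1,497.00 − R$219.67 = R$1,277.33

R$1,277.33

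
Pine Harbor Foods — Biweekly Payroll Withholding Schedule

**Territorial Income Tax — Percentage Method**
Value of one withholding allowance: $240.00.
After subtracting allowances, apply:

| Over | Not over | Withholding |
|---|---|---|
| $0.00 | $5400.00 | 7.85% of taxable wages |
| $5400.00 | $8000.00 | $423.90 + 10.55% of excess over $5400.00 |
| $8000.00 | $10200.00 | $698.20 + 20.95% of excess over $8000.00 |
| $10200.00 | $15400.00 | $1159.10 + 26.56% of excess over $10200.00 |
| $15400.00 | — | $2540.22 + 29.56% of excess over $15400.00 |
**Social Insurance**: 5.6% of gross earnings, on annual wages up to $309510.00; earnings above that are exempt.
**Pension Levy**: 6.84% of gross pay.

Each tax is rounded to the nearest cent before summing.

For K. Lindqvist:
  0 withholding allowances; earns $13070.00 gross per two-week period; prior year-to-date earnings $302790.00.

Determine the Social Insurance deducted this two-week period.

Social Insurance: cap $309510.00 − YTD $302790.00 = $6720.00 subject; 5.6% × $6720.00 = $376.32

$376.32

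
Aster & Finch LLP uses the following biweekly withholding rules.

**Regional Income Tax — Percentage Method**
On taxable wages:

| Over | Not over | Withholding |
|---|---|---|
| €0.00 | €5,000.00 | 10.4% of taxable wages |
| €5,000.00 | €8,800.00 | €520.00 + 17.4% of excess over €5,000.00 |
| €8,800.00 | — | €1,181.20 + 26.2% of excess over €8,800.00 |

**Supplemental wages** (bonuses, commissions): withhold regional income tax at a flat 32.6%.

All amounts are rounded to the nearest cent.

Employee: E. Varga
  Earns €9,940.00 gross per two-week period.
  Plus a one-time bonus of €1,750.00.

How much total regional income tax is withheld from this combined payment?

€2,050.38

Regional Income Tax: taxable = €9,940.00
  €1,181.20 + 26.2% × (€9,940.00 − €8,800.00) = €1,181.20 + 26.2% × €1,140.00 = €1,479.88
Supplemental (32.6% flat on bonus): 32.6% × €1,750.00 = €570.50
Total regional income tax: €1,479.88 + €570.50 = €2,050.38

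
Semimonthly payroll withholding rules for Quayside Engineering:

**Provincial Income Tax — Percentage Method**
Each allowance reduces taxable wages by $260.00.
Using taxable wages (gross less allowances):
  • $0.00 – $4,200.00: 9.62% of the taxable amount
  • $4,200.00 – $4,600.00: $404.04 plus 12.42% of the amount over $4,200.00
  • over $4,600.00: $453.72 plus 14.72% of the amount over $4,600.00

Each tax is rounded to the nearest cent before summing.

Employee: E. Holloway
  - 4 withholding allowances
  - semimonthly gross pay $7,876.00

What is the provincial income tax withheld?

$782.86

Provincial Income Tax: taxable = $7,876.00 − 4×$260.00 = $6,836.00
  $453.72 + 14.72% × ($6,836.00 − $4,600.00) = $453.72 + 14.72% × $2,236.00 = $782.86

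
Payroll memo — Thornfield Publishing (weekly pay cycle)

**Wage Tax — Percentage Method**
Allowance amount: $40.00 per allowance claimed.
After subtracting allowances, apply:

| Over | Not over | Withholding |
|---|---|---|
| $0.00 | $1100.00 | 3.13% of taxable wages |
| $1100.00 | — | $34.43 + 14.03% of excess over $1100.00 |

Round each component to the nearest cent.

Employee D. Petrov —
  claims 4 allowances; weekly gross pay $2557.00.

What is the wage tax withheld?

Wage Tax: taxable = $2557.00 − 4×$40.00 = $2397.00
  $34.43 + 14.03% × ($2397.00 − $1100.00) = $34.43 + 14.03% × $1297.00 = $216.40

$216.40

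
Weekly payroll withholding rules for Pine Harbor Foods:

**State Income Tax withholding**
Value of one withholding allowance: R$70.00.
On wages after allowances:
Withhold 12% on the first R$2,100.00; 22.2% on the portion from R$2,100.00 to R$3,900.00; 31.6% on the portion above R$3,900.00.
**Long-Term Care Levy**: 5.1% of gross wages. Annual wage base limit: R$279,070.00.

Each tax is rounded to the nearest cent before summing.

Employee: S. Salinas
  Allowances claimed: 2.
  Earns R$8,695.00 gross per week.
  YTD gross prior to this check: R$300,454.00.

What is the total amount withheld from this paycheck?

State Income Tax: taxable = R$8,695.00 − 2×R$70.00 = R$8,555.00
  R$651.60 + 31.6% × (R$8,555.00 − R$3,900.00) = R$651.60 + 31.6% × R$4,655.00 = R$2,122.58
Long-Term Care Levy: YTD R$300,454.00 ≥ cap R$279,070.00 → R$0.00
Total: R$2,122.58 + R$0.00 = R$2,122.58

R$2,122.58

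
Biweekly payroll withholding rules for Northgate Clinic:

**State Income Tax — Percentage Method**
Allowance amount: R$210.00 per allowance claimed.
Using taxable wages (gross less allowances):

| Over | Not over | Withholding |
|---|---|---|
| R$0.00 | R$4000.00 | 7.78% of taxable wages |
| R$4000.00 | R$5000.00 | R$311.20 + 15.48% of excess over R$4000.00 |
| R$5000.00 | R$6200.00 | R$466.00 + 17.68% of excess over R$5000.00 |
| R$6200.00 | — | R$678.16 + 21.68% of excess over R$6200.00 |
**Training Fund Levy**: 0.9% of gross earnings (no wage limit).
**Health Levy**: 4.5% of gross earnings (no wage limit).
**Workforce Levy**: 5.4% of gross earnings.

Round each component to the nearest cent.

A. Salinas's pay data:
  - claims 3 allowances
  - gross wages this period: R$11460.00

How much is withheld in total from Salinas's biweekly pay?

R$2919.62

State Income Tax: taxable = R$11460.00 − 3×R$210.00 = R$10830.00
  R$678.16 + 21.68% × (R$10830.00 − R$6200.00) = R$678.16 + 21.68% × R$4630.00 = R$1681.94
Training Fund Levy: 0.9% × R$11460.00 = R$103.14
Health Levy: 4.5% × R$11460.00 = R$515.70
Workforce Levy: 5.4% × R$11460.00 = R$618.84
Total: R$1681.94 + R$103.14 + R$515.70 + R$618.84 = R$2919.62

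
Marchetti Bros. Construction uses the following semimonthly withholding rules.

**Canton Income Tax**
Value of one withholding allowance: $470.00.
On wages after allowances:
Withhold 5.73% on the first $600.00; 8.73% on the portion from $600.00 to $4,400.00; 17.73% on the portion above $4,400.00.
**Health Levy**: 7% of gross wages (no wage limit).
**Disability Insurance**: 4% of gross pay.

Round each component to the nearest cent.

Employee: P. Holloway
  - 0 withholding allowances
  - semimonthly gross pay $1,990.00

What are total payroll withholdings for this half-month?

Canton Income Tax: taxable = $1,990.00
  $34.38 + 8.73% × ($1,990.00 − $600.00) = $34.38 + 8.73% × $1,390.00 = $155.73
Health Levy: 7% × $1,990.00 = $139.30
Disability Insurance: 4% × $1,990.00 = $79.60
Total: $155.73 + $139.30 + $79.60 = $374.63

$374.63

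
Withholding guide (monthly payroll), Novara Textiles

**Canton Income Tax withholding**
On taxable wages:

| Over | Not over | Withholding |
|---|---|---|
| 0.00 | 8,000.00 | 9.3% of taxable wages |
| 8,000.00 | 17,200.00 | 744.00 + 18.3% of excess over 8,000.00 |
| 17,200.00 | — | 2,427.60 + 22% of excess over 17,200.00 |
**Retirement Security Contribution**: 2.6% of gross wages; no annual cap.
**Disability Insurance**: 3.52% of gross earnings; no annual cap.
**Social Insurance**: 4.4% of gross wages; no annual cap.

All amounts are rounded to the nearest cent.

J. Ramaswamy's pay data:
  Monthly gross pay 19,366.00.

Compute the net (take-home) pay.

14,424.58

Canton Income Tax: taxable = 19,366.00
  2,427.60 + 22% × (19,366.00 − 17,200.00) = 2,427.60 + 22% × 2,166.00 = 2,904.12
Retirement Security Contribution: 2.6% × 19,366.00 = 503.52
Disability Insurance: 3.52% × 19,366.00 = 681.68
Social Insurance: 4.4% × 19,366.00 = 852.10
Total withheld: 2,904.12 + 503.52 + 681.68 + 852.10 = 4,941.42
Net pay: 19,366.00 − 4,941.42 = 14,424.58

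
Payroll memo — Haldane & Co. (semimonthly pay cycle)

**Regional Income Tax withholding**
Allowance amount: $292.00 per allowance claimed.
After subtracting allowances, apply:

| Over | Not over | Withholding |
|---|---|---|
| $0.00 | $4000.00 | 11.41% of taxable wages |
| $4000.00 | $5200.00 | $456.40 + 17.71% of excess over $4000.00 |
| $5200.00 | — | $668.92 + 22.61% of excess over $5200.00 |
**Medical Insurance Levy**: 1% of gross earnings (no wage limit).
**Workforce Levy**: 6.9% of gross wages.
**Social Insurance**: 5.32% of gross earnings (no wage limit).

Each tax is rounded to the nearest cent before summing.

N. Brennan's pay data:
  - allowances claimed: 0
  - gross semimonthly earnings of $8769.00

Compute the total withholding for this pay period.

Regional Income Tax: taxable = $8769.00
  $668.92 + 22.61% × ($8769.00 − $5200.00) = $668.92 + 22.61% × $3569.00 = $1475.87
Medical Insurance Levy: 1% × $8769.00 = $87.69
Workforce Levy: 6.9% × $8769.00 = $605.06
Social Insurance: 5.32% × $8769.00 = $466.51
Total: $1475.87 + $87.69 + $605.06 + $466.51 = $2635.13

$2635.13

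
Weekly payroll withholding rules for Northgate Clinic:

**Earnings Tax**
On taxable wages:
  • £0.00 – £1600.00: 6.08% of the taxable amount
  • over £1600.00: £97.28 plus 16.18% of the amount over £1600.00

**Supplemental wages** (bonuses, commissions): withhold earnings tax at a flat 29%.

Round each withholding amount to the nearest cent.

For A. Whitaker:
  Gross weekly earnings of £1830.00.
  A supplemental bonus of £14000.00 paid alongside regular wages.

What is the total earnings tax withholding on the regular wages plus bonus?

£4194.49

Earnings Tax: taxable = £1830.00
  £97.28 + 16.18% × (£1830.00 − £1600.00) = £97.28 + 16.18% × £230.00 = £134.49
Supplemental (29% flat on bonus): 29% × £14000.00 = £4060.00
Total earnings tax: £134.49 + £4060.00 = £4194.49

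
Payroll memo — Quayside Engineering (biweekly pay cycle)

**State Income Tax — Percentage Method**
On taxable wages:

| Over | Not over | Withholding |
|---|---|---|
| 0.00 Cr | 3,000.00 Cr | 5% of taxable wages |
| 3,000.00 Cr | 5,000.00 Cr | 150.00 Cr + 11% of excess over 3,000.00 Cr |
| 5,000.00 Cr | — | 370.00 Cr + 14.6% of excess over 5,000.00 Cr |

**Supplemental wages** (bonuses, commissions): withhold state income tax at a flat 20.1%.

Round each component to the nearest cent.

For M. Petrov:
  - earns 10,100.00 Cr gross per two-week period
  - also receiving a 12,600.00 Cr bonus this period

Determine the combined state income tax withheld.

3,647.20 Cr

State Income Tax: taxable = 10,100.00 Cr
  370.00 Cr + 14.6% × (10,100.00 Cr − 5,000.00 Cr) = 370.00 Cr + 14.6% × 5,100.00 Cr = 1,114.60 Cr
Supplemental (20.1% flat on bonus): 20.1% × 12,600.00 Cr = 2,532.60 Cr
Total state income tax: 1,114.60 Cr + 2,532.60 Cr = 3,647.20 Cr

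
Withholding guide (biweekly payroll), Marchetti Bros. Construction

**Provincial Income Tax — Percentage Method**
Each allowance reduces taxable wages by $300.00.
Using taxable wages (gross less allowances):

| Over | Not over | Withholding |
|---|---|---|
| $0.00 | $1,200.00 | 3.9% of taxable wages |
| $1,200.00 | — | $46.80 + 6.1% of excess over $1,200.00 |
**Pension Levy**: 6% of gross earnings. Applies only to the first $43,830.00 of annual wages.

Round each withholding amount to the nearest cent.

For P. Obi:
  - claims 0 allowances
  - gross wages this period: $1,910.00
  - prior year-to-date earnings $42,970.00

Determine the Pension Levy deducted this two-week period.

$51.60

Pension Levy: cap $43,830.00 − YTD $42,970.00 = $860.00 subject; 6% × $860.00 = $51.60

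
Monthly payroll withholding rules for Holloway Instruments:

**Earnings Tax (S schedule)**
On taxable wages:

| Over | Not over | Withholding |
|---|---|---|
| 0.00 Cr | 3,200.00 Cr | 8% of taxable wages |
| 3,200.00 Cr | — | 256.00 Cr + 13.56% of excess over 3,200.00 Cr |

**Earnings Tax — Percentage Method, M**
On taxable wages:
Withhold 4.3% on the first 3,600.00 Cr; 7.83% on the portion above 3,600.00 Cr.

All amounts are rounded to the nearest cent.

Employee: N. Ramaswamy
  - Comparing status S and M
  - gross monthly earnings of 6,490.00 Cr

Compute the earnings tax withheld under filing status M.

Earnings Tax (M): taxable = 6,490.00 Cr
  154.80 Cr + 7.83% × (6,490.00 Cr − 3,600.00 Cr) = 154.80 Cr + 7.83% × 2,890.00 Cr = 381.09 Cr

381.09 Cr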